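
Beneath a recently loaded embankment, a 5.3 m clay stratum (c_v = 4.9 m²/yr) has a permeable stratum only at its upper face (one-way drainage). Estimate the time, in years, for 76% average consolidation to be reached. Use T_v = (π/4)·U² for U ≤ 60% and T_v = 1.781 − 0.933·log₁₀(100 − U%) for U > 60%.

Drainage path length: H_d = H = 5.3 m (single drainage).
U > 60%: T_v = 1.781 − 0.933·log₁₀(100 − 76) = 0.49326.
t = T_v·H_d²/c_v = 0.49326×5.3²/4.9 = 2.828 years.

t ≈ 2.83 years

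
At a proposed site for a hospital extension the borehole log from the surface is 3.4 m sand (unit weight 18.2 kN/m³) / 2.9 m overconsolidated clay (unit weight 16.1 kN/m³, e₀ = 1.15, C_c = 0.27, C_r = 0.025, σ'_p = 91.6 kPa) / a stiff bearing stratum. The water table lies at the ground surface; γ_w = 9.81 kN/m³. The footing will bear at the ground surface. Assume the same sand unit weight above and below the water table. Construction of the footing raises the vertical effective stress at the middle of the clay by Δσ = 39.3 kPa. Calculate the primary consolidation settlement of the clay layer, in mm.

Mid-depth of clay below the ground surface: z = 3.4 + 2.9/2 = 4.85 m.
Total vertical stress at mid-clay: σ_v = 18.2×3.4 + 16.1×1.45 = 85.225 kPa.
Pore pressure: u = 9.81×(4.85 − 0) = 47.578 kPa.
Initial effective stress: σ'_0 = σ_v − u = 85.225 − 47.578 = 37.647 kPa.
Final effective stress: σ'_f = 37.647 + 39.3 = 76.947 kPa.
σ'_f = 76.947 ≤ σ'_p = 91.6 kPa, so the clay remains overconsolidated and only the recompression index applies:
S_c = C_r·H/(1+e₀)·log₁₀(σ'_f/σ'_0) = 0.025×2.9/2.15×log₁₀(76.947/37.647)
    = 0.03372 × 0.31046 = 0.01047 m

S_c ≈ 10.5 mm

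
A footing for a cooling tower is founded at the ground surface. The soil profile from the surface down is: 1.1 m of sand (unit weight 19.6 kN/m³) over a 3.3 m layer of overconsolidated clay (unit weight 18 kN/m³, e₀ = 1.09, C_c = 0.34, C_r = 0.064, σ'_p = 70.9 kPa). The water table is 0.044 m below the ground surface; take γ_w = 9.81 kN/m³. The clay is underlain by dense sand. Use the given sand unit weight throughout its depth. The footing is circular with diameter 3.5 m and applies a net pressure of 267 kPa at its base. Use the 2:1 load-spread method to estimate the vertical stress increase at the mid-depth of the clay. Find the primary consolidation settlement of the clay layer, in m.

Mid-depth of clay below the ground surface: z = 1.1 + 3.3/2 = 2.75 m.
Total vertical stress at mid-clay: σ_v = 19.6×1.1 + 18×1.65 = 51.26 kPa.
Pore pressure: u = 9.81×(2.75 − 0.044) = 26.546 kPa.
Initial effective stress: σ'_0 = σ_v − u = 51.26 − 26.546 = 24.714 kPa.
Stress increase at mid-clay by the 2:1 spreading method:
Δσ ≈ qD²/(D+z)² = 267×3.5²/(3.5+2.75)² = 83.731 kPa
Final effective stress: σ'_f = 24.714 + 83.731 = 108.44 kPa.
σ'_f = 108.44 > σ'_p = 70.9 kPa, so the stress path crosses the preconsolidation pressure — recompression up to σ'_p, then virgin compression beyond:
S_c = H/(1+e₀)·[C_r·log₁₀(σ'_p/σ'_0) + C_c·log₁₀(σ'_f/σ'_p)]
    = 3.3/2.09 × [0.064×log₁₀(70.9/24.714) + 0.34×log₁₀(108.44/70.9)]
    = 1.5789 × [0.029293 + 0.062745] = 0.1453 m

S_c ≈ 0.145 m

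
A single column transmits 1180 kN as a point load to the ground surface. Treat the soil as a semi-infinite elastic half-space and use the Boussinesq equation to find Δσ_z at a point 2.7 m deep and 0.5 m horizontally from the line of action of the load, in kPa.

Boussinesq vertical stress below a point load on an elastic half-space:
Δσ_z = 3P/(2πz²) · [1 + (r/z)²]^(−5/2)
r/z = 0.5/2.7 = 0.18519; [1+(r/z)²]^(−5/2) = 0.91916.
Δσ_z = 3×1180/(2π×2.7²) × 0.91916 = 77.285 × 0.91916 = 71.04 kPa

Δσ_z ≈ 71 kPa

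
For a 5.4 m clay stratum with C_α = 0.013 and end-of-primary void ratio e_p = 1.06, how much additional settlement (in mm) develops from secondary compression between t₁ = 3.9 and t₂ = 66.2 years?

Secondary compression: S_s = C_α·H/(1+e_p)·log₁₀(t₂/t₁)
S_s = 0.013×5.4/(1+1.06)×log₁₀(66.2/3.9)
    = 0.03408 × 1.23 = 0.04191 m

S_s ≈ 41.9 mm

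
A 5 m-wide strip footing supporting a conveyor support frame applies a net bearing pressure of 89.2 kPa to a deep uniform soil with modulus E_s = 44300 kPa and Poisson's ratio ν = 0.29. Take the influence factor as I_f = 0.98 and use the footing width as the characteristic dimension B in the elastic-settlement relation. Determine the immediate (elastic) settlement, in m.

S_e ≈ 0.00904 m

Immediate (elastic) settlement: S_e = q·B·(1−ν²)/E_s · I_f.
S_e = 89.2 × 5 × (1 − 0.29²) / 44300 × 0.98
    = 89.2 × 5 × 0.9159 / 44300 × 0.98
    = 0.009037 m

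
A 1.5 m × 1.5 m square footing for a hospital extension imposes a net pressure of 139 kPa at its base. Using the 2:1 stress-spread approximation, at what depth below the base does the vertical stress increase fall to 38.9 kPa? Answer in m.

2:1 spreading — at depth z the loaded area has grown by z in each plan dimension:
qB²/(B+z)² = Δσ_z ⇒ z = B(√(q/Δσ_z) − 1) = 1.5×(√(139/38.9) − 1) = 1.335 m

z ≈ 1.34 m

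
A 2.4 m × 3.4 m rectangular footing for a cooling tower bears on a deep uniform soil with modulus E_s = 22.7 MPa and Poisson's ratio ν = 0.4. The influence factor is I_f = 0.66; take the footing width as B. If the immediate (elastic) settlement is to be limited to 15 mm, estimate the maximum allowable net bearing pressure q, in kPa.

E_s = 22.7 MPa = 22700 kPa.
S_e = q·B·(1−ν²)/E_s · I_f  ⇒  q = S_e·E_s / (B·(1−ν²)·I_f).
q = 0.015 × 22700 / (2.4 × 0.84 × 0.66) = 255.9 kPa

q ≈ 256 kPa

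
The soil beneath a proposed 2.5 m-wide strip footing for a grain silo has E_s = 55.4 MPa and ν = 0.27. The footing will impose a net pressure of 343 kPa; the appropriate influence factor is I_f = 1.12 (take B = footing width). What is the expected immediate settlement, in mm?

S_e ≈ 16.1 mm

Immediate (elastic) settlement: S_e = q·B·(1−ν²)/E_s · I_f.
E_s = 55.4 MPa = 55400 kPa.
S_e = 343 × 2.5 × (1 − 0.27²) / 55400 × 1.12
    = 343 × 2.5 × 0.9271 / 55400 × 1.12
    = 0.01607 m = 16.07 mm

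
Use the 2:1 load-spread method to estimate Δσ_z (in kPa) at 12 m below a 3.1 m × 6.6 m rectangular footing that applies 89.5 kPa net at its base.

Δσ_z ≈ 6.52 kPa

By the 2:1 method the load spreads at 1 horizontal : 2 vertical, so at depth z the loaded area has grown by z in each plan dimension:
Δσ = qBL/((B+z)(L+z)) = 89.5×3.1×6.6/((3.1+12)(6.6+12)) = 6.5199 kPa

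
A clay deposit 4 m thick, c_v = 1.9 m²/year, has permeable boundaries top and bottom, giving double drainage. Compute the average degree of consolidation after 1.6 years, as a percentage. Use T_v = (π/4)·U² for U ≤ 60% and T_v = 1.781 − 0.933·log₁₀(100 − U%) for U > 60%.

U ≈ 87.6 %

Drainage path length: H_d = H/2 = 2 m (double drainage).
T_v = c_v·t/H_d² = 1.9×1.6/2² = 0.76.
T_v = 0.76 corresponds to the U > 60% branch:
U = 1 − 10^((1.781 − T_v)/0.933)/100 = 0.8757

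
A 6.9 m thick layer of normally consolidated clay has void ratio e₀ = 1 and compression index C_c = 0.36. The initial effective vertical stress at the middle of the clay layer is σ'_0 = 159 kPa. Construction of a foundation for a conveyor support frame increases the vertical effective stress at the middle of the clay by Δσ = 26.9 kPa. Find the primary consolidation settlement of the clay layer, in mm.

Final effective stress: σ'_f = σ'_0 + Δσ = 159 + 26.9 = 185.9 kPa.
Normally consolidated clay, so the full stress increment lies on the virgin compression line:
S_c = C_c·H/(1+e₀)·log₁₀(σ'_f/σ'_0) = 0.36×6.9/(1+1)×log₁₀(185.9/159)
    = 1.242 × 0.067882 = 0.08431 m

S_c ≈ 84.3 mm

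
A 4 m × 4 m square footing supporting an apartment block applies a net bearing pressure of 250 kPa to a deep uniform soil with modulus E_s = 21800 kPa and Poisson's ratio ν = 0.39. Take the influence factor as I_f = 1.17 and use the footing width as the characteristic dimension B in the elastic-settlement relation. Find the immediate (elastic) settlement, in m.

S_e ≈ 0.0455 m

Immediate (elastic) settlement: S_e = q·B·(1−ν²)/E_s · I_f.
S_e = 250 × 4 × (1 − 0.39²) / 21800 × 1.17
    = 250 × 4 × 0.8479 / 21800 × 1.17
    = 0.04551 m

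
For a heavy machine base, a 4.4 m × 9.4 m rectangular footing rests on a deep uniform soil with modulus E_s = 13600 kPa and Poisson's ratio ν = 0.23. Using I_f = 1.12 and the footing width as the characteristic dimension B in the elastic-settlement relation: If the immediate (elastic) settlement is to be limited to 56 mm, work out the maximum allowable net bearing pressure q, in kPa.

q ≈ 163 kPa

S_e = q·B·(1−ν²)/E_s · I_f  ⇒  q = S_e·E_s / (B·(1−ν²)·I_f).
q = 0.056 × 13600 / (4.4 × 0.9471 × 1.12) = 163.2 kPa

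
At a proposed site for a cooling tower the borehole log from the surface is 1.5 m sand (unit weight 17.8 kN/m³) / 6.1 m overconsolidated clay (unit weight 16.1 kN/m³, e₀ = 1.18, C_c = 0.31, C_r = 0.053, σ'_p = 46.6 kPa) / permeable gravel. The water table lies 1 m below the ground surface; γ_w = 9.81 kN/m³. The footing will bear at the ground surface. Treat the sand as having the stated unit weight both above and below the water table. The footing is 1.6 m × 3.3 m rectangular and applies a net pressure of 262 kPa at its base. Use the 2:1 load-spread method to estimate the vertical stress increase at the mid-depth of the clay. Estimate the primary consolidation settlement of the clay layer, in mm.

Mid-depth of clay below the ground surface: z = 1.5 + 6.1/2 = 4.55 m.
Total vertical stress at mid-clay: σ_v = 17.8×1.5 + 16.1×3.05 = 75.805 kPa.
Pore pressure: u = 9.81×(4.55 − 1) = 34.825 kPa.
Initial effective stress: σ'_0 = σ_v − u = 75.805 − 34.825 = 40.98 kPa.
Stress increase at mid-clay by the 2:1 spreading method:
Δσ = qBL/((B+z)(L+z)) = 262×1.6×3.3/((1.6+4.55)(3.3+4.55)) = 28.654 kPa
Final effective stress: σ'_f = 40.98 + 28.654 = 69.634 kPa.
σ'_f = 69.634 > σ'_p = 46.6 kPa, so the stress path crosses the preconsolidation pressure — recompression up to σ'_p, then virgin compression beyond:
S_c = H/(1+e₀)·[C_r·log₁₀(σ'_p/σ'_0) + C_c·log₁₀(σ'_f/σ'_p)]
    = 6.1/2.18 × [0.053×log₁₀(46.6/40.98) + 0.31×log₁₀(69.634/46.6)]
    = 2.7982 × [0.0029581 + 0.054075] = 0.1596 m

S_c ≈ 160 mm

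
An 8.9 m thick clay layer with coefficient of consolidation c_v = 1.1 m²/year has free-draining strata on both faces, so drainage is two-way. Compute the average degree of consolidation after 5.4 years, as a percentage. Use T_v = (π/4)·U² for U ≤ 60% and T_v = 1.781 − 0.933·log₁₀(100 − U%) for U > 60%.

U ≈ 61.3 %

Drainage path length: H_d = H/2 = 4.45 m (double drainage).
T_v = c_v·t/H_d² = 1.1×5.4/4.45² = 0.29996.
T_v = 0.29996 corresponds to the U > 60% branch:
U = 1 − 10^((1.781 − T_v)/0.933)/100 = 0.6133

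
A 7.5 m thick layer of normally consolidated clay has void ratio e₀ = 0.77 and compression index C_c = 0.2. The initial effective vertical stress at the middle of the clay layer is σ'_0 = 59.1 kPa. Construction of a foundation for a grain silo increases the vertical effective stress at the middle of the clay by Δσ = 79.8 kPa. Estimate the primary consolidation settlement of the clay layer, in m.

Final effective stress: σ'_f = σ'_0 + Δσ = 59.1 + 79.8 = 138.9 kPa.
Normally consolidated clay, so the full stress increment lies on the virgin compression line:
S_c = C_c·H/(1+e₀)·log₁₀(σ'_f/σ'_0) = 0.2×7.5/(1+0.77)×log₁₀(138.9/59.1)
    = 0.84746 × 0.37111 = 0.3145 m

S_c ≈ 0.315 m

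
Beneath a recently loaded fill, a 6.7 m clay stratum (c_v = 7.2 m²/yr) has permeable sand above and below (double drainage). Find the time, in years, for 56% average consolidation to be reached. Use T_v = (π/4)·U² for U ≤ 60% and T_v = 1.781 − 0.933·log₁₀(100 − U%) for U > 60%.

t ≈ 0.384 years

Drainage path length: H_d = H/2 = 3.35 m (double drainage).
U ≤ 60%: T_v = (π/4)·U² = (π/4)×0.56² = 0.2463.
t = T_v·H_d²/c_v = 0.2463×3.35²/7.2 = 0.3839 years.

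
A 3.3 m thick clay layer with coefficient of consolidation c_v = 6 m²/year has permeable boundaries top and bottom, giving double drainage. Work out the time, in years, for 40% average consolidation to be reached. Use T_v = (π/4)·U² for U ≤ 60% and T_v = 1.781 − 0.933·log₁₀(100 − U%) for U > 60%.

Drainage path length: H_d = H/2 = 1.65 m (double drainage).
U ≤ 60%: T_v = (π/4)·U² = (π/4)×0.4² = 0.12566.
t = T_v·H_d²/c_v = 0.12566×1.65²/6 = 0.05702 years.

t ≈ 0.057 years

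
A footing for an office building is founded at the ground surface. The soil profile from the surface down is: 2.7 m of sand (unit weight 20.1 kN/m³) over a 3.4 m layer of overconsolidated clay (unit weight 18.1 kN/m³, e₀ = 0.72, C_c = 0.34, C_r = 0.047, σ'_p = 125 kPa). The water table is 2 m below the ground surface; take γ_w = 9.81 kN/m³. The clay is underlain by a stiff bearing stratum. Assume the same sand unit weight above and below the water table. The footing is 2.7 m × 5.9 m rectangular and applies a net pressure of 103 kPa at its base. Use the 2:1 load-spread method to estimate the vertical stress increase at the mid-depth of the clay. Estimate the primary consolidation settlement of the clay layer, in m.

S_c ≈ 0.0126 m

Mid-depth of clay below the ground surface: z = 2.7 + 3.4/2 = 4.4 m.
Total vertical stress at mid-clay: σ_v = 20.1×2.7 + 18.1×1.7 = 85.04 kPa.
Pore pressure: u = 9.81×(4.4 − 2) = 23.544 kPa.
Initial effective stress: σ'_0 = σ_v − u = 85.04 − 23.544 = 61.496 kPa.
Stress increase at mid-clay by the 2:1 spreading method:
Δσ = qBL/((B+z)(L+z)) = 103×2.7×5.9/((2.7+4.4)(5.9+4.4)) = 22.437 kPa
Final effective stress: σ'_f = 61.496 + 22.437 = 83.933 kPa.
σ'_f = 83.933 ≤ σ'_p = 125 kPa, so the clay remains overconsolidated and only the recompression index applies:
S_c = C_r·H/(1+e₀)·log₁₀(σ'_f/σ'_0) = 0.047×3.4/1.72×log₁₀(83.933/61.496)
    = 0.092905 × 0.13509 = 0.01255 m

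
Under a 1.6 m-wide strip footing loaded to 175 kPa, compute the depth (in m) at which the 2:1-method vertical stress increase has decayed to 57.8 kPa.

2:1 spreading — at depth z the loaded area has grown by z in each plan dimension:
qB/(B+z) = Δσ_z ⇒ z = qB/Δσ_z − B = 175×1.6/57.8 − 1.6 = 3.244 m

z ≈ 3.24 m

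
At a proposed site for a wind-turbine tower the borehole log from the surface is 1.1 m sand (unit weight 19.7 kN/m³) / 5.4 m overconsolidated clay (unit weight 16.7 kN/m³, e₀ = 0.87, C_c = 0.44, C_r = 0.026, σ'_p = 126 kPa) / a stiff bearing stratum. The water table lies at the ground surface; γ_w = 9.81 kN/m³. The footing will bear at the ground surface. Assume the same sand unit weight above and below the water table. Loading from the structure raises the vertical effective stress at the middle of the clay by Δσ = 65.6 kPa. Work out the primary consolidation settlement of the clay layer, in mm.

Mid-depth of clay below the ground surface: z = 1.1 + 5.4/2 = 3.8 m.
Total vertical stress at mid-clay: σ_v = 19.7×1.1 + 16.7×2.7 = 66.76 kPa.
Pore pressure: u = 9.81×(3.8 − 0) = 37.278 kPa.
Initial effective stress: σ'_0 = σ_v − u = 66.76 − 37.278 = 29.482 kPa.
Final effective stress: σ'_f = 29.482 + 65.6 = 95.082 kPa.
σ'_f = 95.082 ≤ σ'_p = 126 kPa, so the clay remains overconsolidated and only the recompression index applies:
S_c = C_r·H/(1+e₀)·log₁₀(σ'_f/σ'_0) = 0.026×5.4/1.87×log₁₀(95.082/29.482)
    = 0.07508 × 0.50854 = 0.03818 m

S_c ≈ 38.2 mm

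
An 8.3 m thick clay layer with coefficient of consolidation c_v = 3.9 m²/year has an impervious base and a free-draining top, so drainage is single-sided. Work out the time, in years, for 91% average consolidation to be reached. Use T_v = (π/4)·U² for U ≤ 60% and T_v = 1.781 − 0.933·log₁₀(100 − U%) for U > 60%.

t ≈ 15.7 years

Drainage path length: H_d = H = 8.3 m (single drainage).
U > 60%: T_v = 1.781 − 0.933·log₁₀(100 − 91) = 0.89069.
t = T_v·H_d²/c_v = 0.89069×8.3²/3.9 = 15.73 years.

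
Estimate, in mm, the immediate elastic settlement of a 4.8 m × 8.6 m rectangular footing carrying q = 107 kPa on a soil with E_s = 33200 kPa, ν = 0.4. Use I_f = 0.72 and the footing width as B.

S_e ≈ 9.36 mm

Immediate (elastic) settlement: S_e = q·B·(1−ν²)/E_s · I_f.
S_e = 107 × 4.8 × (1 − 0.4²) / 33200 × 0.72
    = 107 × 4.8 × 0.84 / 33200 × 0.72
    = 0.009356 m = 9.356 mm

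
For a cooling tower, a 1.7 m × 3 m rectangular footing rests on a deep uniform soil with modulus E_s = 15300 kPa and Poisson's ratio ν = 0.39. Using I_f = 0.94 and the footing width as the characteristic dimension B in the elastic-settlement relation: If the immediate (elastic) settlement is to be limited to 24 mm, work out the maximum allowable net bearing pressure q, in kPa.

S_e = q·B·(1−ν²)/E_s · I_f  ⇒  q = S_e·E_s / (B·(1−ν²)·I_f).
q = 0.024 × 15300 / (1.7 × 0.8479 × 0.94) = 271 kPa

q ≈ 271 kPa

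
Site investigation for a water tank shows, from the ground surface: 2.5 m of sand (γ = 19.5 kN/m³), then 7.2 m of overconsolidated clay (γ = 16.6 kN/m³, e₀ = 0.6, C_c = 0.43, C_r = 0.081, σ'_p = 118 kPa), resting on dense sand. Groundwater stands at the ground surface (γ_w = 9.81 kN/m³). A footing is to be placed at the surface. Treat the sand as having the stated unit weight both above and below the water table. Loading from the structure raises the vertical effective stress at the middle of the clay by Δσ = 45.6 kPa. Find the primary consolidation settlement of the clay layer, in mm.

S_c ≈ 105 mm

Mid-depth of clay below the ground surface: z = 2.5 + 7.2/2 = 6.1 m.
Total vertical stress at mid-clay: σ_v = 19.5×2.5 + 16.6×3.6 = 108.51 kPa.
Pore pressure: u = 9.81×(6.1 − 0) = 59.841 kPa.
Initial effective stress: σ'_0 = σ_v − u = 108.51 − 59.841 = 48.669 kPa.
Final effective stress: σ'_f = 48.669 + 45.6 = 94.269 kPa.
σ'_f = 94.269 ≤ σ'_p = 118 kPa, so the clay remains overconsolidated and only the recompression index applies:
S_c = C_r·H/(1+e₀)·log₁₀(σ'_f/σ'_0) = 0.081×7.2/1.6×log₁₀(94.269/48.669)
    = 0.3645 × 0.28712 = 0.1047 m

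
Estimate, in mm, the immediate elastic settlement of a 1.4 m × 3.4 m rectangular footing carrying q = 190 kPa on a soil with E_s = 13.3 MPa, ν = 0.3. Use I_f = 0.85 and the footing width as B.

Immediate (elastic) settlement: S_e = q·B·(1−ν²)/E_s · I_f.
E_s = 13.3 MPa = 13300 kPa.
S_e = 190 × 1.4 × (1 − 0.3²) / 13300 × 0.85
    = 190 × 1.4 × 0.91 / 13300 × 0.85
    = 0.01547 m = 15.47 mm

S_e ≈ 15.5 mm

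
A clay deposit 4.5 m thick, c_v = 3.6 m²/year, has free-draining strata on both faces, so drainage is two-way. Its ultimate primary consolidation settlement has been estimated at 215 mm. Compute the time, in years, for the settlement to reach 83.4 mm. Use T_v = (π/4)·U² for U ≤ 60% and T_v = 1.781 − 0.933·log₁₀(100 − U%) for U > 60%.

Drainage path length: H_d = H/2 = 2.25 m (double drainage).
U = S(t)/S_ult = 83.4/215 = 0.3879.
U ≤ 60%: T_v = (π/4)·U² = (π/4)×0.38791² = 0.11818.
t = T_v·H_d²/c_v = 0.11818×2.25²/3.6 = 0.1662 years.

t ≈ 0.166 years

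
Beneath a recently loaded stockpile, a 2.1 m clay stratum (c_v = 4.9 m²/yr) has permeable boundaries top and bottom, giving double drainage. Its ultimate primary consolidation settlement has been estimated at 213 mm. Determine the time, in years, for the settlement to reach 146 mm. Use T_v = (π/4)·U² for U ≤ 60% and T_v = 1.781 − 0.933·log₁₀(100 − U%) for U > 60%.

Drainage path length: H_d = H/2 = 1.05 m (double drainage).
U = S(t)/S_ult = 146/213 = 0.6854.
U > 60%: T_v = 1.781 − 0.933·log₁₀(100 − 68.545) = 0.38365.
t = T_v·H_d²/c_v = 0.38365×1.05²/4.9 = 0.08632 years.

t ≈ 0.0863 years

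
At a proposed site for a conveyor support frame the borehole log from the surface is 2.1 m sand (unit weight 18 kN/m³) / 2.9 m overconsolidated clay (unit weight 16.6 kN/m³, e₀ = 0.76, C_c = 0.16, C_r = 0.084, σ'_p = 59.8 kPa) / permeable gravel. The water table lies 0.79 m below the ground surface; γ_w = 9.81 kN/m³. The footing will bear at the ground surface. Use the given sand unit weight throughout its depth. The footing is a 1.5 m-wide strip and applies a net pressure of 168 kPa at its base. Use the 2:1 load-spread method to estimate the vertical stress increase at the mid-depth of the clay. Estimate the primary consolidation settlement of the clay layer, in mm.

S_c ≈ 72.4 mm

Mid-depth of clay below the ground surface: z = 2.1 + 2.9/2 = 3.55 m.
Total vertical stress at mid-clay: σ_v = 18×2.1 + 16.6×1.45 = 61.87 kPa.
Pore pressure: u = 9.81×(3.55 − 0.79) = 27.076 kPa.
Initial effective stress: σ'_0 = σ_v − u = 61.87 − 27.076 = 34.794 kPa.
Stress increase at mid-clay by the 2:1 spreading method:
Δσ = qB/(B+z) = 168×1.5/(1.5+3.55) = 49.901 kPa
Final effective stress: σ'_f = 34.794 + 49.901 = 84.695 kPa.
σ'_f = 84.695 > σ'_p = 59.8 kPa, so the stress path crosses the preconsolidation pressure — recompression up to σ'_p, then virgin compression beyond:
S_c = H/(1+e₀)·[C_r·log₁₀(σ'_p/σ'_0) + C_c·log₁₀(σ'_f/σ'_p)]
    = 2.9/1.76 × [0.084×log₁₀(59.8/34.794) + 0.16×log₁₀(84.695/59.8)]
    = 1.6477 × [0.019757 + 0.024185] = 0.0724 m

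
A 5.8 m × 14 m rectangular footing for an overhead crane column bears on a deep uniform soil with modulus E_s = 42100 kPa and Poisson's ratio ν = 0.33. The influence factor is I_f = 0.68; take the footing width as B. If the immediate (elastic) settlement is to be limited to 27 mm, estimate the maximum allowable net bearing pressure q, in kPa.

q ≈ 323 kPa

S_e = q·B·(1−ν²)/E_s · I_f  ⇒  q = S_e·E_s / (B·(1−ν²)·I_f).
q = 0.027 × 42100 / (5.8 × 0.8911 × 0.68) = 323.4 kPa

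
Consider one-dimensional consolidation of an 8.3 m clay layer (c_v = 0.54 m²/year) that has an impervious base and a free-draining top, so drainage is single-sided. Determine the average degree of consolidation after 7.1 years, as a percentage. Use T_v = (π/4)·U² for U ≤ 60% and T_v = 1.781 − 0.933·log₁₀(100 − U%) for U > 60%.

U ≈ 26.6 %

Drainage path length: H_d = H = 8.3 m (single drainage).
T_v = c_v·t/H_d² = 0.54×7.1/8.3² = 0.055654.
T_v = 0.055654 corresponds to the U ≤ 60% branch:
U = √(4T_v/π) = 0.2662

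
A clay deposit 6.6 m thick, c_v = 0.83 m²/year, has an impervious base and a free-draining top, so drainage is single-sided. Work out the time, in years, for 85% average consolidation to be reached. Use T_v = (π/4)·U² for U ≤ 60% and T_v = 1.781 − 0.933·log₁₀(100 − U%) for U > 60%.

Drainage path length: H_d = H = 6.6 m (single drainage).
U > 60%: T_v = 1.781 − 0.933·log₁₀(100 − 85) = 0.68371.
t = T_v·H_d²/c_v = 0.68371×6.6²/0.83 = 35.88 years.

t ≈ 35.9 years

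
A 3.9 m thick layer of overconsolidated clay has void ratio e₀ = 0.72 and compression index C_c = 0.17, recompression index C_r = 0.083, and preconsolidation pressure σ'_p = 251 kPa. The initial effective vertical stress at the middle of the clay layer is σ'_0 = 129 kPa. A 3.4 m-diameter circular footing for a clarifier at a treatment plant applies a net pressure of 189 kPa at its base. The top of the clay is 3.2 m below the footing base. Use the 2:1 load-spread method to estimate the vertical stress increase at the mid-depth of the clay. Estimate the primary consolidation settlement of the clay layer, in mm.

S_c ≈ 17 mm

Mid-depth of clay below the footing base: z = 3.2 + 3.9/2 = 5.15 m.
Stress increase at mid-clay by the 2:1 spreading method:
Δσ ≈ qD²/(D+z)² = 189×3.4²/(3.4+5.15)² = 29.887 kPa
Final effective stress: σ'_f = 129 + 29.887 = 158.89 kPa.
σ'_f = 158.89 ≤ σ'_p = 251 kPa, so the clay remains overconsolidated and only the recompression index applies:
S_c = C_r·H/(1+e₀)·log₁₀(σ'_f/σ'_0) = 0.083×3.9/1.72×log₁₀(158.89/129)
    = 0.18819 × 0.090507 = 0.01703 m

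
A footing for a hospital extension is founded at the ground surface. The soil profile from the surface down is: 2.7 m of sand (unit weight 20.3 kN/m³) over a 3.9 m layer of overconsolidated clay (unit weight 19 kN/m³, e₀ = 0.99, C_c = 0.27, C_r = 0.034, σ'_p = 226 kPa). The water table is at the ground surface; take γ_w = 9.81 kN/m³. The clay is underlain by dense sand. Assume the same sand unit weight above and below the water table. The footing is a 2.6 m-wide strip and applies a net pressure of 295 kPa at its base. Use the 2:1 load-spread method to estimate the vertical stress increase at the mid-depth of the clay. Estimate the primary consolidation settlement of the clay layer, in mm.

S_c ≈ 34.4 mm

Mid-depth of clay below the ground surface: z = 2.7 + 3.9/2 = 4.65 m.
Total vertical stress at mid-clay: σ_v = 20.3×2.7 + 19×1.95 = 91.86 kPa.
Pore pressure: u = 9.81×(4.65 − 0) = 45.617 kPa.
Initial effective stress: σ'_0 = σ_v − u = 91.86 − 45.617 = 46.243 kPa.
Stress increase at mid-clay by the 2:1 spreading method:
Δσ = qB/(B+z) = 295×2.6/(2.6+4.65) = 105.79 kPa
Final effective stress: σ'_f = 46.243 + 105.79 = 152.03 kPa.
σ'_f = 152.03 ≤ σ'_p = 226 kPa, so the clay remains overconsolidated and only the recompression index applies:
S_c = C_r·H/(1+e₀)·log₁₀(σ'_f/σ'_0) = 0.034×3.9/1.99×log₁₀(152.03/46.243)
    = 0.066633 × 0.51688 = 0.03444 m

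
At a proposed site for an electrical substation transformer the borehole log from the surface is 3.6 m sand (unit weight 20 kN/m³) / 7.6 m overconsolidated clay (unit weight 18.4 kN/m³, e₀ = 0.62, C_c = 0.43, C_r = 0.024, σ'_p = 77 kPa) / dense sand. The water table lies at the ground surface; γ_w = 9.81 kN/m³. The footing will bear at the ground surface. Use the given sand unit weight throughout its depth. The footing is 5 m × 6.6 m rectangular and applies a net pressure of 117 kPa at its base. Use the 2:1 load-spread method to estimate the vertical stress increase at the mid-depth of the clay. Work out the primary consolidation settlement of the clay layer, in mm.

Mid-depth of clay below the ground surface: z = 3.6 + 7.6/2 = 7.4 m.
Total vertical stress at mid-clay: σ_v = 20×3.6 + 18.4×3.8 = 141.92 kPa.
Pore pressure: u = 9.81×(7.4 − 0) = 72.594 kPa.
Initial effective stress: σ'_0 = σ_v − u = 141.92 − 72.594 = 69.326 kPa.
Stress increase at mid-clay by the 2:1 spreading method:
Δσ = qBL/((B+z)(L+z)) = 117×5×6.6/((5+7.4)(6.6+7.4)) = 22.241 kPa
Final effective stress: σ'_f = 69.326 + 22.241 = 91.567 kPa.
σ'_f = 91.567 > σ'_p = 77 kPa, so the stress path crosses the preconsolidation pressure — recompression up to σ'_p, then virgin compression beyond:
S_c = H/(1+e₀)·[C_r·log₁₀(σ'_p/σ'_0) + C_c·log₁₀(σ'_f/σ'_p)]
    = 7.6/1.62 × [0.024×log₁₀(77/69.326) + 0.43×log₁₀(91.567/77)]
    = 4.6914 × [0.0010943 + 0.032357] = 0.1569 m

S_c ≈ 157 mm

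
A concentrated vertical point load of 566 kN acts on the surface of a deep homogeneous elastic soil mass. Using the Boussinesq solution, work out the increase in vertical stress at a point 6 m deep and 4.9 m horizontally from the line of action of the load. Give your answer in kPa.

Boussinesq vertical stress below a point load on an elastic half-space:
Δσ_z = 3P/(2πz²) · [1 + (r/z)²]^(−5/2)
r/z = 4.9/6 = 0.81667; [1+(r/z)²]^(−5/2) = 0.27874.
Δσ_z = 3×566/(2π×6²) × 0.27874 = 7.5068 × 0.27874 = 2.092 kPa

Δσ_z ≈ 2.09 kPa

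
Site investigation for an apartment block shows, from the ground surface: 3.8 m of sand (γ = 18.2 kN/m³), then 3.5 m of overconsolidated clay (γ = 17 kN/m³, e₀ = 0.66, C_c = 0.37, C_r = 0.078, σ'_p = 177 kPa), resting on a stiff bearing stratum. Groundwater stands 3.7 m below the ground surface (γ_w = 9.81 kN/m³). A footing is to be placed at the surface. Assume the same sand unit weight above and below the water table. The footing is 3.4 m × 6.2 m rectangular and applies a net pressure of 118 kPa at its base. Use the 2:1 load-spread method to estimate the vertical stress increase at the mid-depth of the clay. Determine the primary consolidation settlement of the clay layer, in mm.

Mid-depth of clay below the ground surface: z = 3.8 + 3.5/2 = 5.55 m.
Total vertical stress at mid-clay: σ_v = 18.2×3.8 + 17×1.75 = 98.91 kPa.
Pore pressure: u = 9.81×(5.55 − 3.7) = 18.149 kPa.
Initial effective stress: σ'_0 = σ_v − u = 98.91 − 18.149 = 80.761 kPa.
Stress increase at mid-clay by the 2:1 spreading method:
Δσ = qBL/((B+z)(L+z)) = 118×3.4×6.2/((3.4+5.55)(6.2+5.55)) = 23.653 kPa
Final effective stress: σ'_f = 80.761 + 23.653 = 104.41 kPa.
σ'_f = 104.41 ≤ σ'_p = 177 kPa, so the clay remains overconsolidated and only the recompression index applies:
S_c = C_r·H/(1+e₀)·log₁₀(σ'_f/σ'_0) = 0.078×3.5/1.66×log₁₀(104.41/80.761)
    = 0.16446 × 0.11154 = 0.01834 m

S_c ≈ 18.3 mm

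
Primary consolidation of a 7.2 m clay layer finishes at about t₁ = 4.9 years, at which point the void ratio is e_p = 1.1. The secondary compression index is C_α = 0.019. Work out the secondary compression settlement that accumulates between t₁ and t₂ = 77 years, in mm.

Secondary compression: S_s = C_α·H/(1+e_p)·log₁₀(t₂/t₁)
S_s = 0.019×7.2/(1+1.1)×log₁₀(77/4.9)
    = 0.06514 × 1.196 = 0.07793 m

S_s ≈ 77.9 mm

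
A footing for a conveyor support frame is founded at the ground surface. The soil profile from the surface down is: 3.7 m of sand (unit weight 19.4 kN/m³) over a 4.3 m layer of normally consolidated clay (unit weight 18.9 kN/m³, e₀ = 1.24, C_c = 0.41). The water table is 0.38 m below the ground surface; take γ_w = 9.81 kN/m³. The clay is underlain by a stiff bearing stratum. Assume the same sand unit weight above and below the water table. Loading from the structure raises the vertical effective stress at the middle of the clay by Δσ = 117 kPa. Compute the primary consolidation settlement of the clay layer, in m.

S_c ≈ 0.375 m

Mid-depth of clay below the ground surface: z = 3.7 + 4.3/2 = 5.85 m.
Total vertical stress at mid-clay: σ_v = 19.4×3.7 + 18.9×2.15 = 112.41 kPa.
Pore pressure: u = 9.81×(5.85 − 0.38) = 53.661 kPa.
Initial effective stress: σ'_0 = σ_v − u = 112.41 − 53.661 = 58.749 kPa.
Final effective stress: σ'_f = σ'_0 + Δσ = 58.749 + 117 = 175.75 kPa.
Normally consolidated clay, so the full stress increment lies on the virgin compression line:
S_c = C_c·H/(1+e₀)·log₁₀(σ'_f/σ'_0) = 0.41×4.3/(1+1.24)×log₁₀(175.75/58.749)
    = 0.78705 × 0.47589 = 0.3745 m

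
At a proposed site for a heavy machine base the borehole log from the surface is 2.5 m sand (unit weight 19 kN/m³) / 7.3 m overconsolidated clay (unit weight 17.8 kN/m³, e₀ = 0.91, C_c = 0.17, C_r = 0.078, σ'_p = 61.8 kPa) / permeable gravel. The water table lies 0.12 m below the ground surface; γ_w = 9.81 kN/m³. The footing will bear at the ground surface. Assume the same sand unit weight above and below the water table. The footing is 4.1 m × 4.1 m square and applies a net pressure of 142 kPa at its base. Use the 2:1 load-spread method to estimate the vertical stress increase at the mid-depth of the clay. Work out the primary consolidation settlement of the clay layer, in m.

Mid-depth of clay below the ground surface: z = 2.5 + 7.3/2 = 6.15 m.
Total vertical stress at mid-clay: σ_v = 19×2.5 + 17.8×3.65 = 112.47 kPa.
Pore pressure: u = 9.81×(6.15 − 0.12) = 59.154 kPa.
Initial effective stress: σ'_0 = σ_v − u = 112.47 − 59.154 = 53.316 kPa.
Stress increase at mid-clay by the 2:1 spreading method:
Δσ = qBL/((B+z)(L+z)) = 142×4.1×4.1/((4.1+6.15)(4.1+6.15)) = 22.72 kPa
Final effective stress: σ'_f = 53.316 + 22.72 = 76.036 kPa.
σ'_f = 76.036 > σ'_p = 61.8 kPa, so the stress path crosses the preconsolidation pressure — recompression up to σ'_p, then virgin compression beyond:
S_c = H/(1+e₀)·[C_r·log₁₀(σ'_p/σ'_0) + C_c·log₁₀(σ'_f/σ'_p)]
    = 7.3/1.91 × [0.078×log₁₀(61.8/53.316) + 0.17×log₁₀(76.036/61.8)]
    = 3.822 × [0.0050022 + 0.015305] = 0.07761 m

S_c ≈ 0.0776 m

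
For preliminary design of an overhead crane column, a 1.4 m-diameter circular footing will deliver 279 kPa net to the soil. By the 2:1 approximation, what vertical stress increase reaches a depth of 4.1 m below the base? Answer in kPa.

By the 2:1 method the load spreads at 1 horizontal : 2 vertical, so at depth z the loaded area has grown by z in each plan dimension:
Δσ ≈ qD²/(D+z)² = 279×1.4²/(1.4+4.1)² = 18.077 kPa

Δσ_z ≈ 18.1 kPa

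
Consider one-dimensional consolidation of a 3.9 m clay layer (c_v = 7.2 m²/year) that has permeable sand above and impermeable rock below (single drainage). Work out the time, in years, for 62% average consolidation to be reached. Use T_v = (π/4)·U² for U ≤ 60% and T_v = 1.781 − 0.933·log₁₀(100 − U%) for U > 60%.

Drainage path length: H_d = H = 3.9 m (single drainage).
U > 60%: T_v = 1.781 − 0.933·log₁₀(100 − 62) = 0.30706.
t = T_v·H_d²/c_v = 0.30706×3.9²/7.2 = 0.6487 years.

t ≈ 0.649 years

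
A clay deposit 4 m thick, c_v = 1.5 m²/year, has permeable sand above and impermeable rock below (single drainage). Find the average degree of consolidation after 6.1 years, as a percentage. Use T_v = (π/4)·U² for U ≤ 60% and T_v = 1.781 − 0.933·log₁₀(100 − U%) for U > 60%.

Drainage path length: H_d = H = 4 m (single drainage).
T_v = c_v·t/H_d² = 1.5×6.1/4² = 0.57187.
T_v = 0.57187 corresponds to the U > 60% branch:
U = 1 − 10^((1.781 − T_v)/0.933)/100 = 0.8023

U ≈ 80.2 %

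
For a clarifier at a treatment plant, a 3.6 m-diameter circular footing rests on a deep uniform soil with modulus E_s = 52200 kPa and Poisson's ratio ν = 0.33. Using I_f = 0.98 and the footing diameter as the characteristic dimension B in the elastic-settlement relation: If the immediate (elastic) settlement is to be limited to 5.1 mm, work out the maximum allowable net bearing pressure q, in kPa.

q ≈ 84.7 kPa

S_e = q·B·(1−ν²)/E_s · I_f  ⇒  q = S_e·E_s / (B·(1−ν²)·I_f).
q = 0.0051 × 52200 / (3.6 × 0.8911 × 0.98) = 84.68 kPa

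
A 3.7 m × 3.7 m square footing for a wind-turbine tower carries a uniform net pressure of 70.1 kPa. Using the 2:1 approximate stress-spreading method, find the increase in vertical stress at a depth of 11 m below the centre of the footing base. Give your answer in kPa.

By the 2:1 method the load spreads at 1 horizontal : 2 vertical, so at depth z the loaded area has grown by z in each plan dimension:
Δσ = qBL/((B+z)(L+z)) = 70.1×3.7×3.7/((3.7+11)(3.7+11)) = 4.4411 kPa

Δσ_z ≈ 4.44 kPa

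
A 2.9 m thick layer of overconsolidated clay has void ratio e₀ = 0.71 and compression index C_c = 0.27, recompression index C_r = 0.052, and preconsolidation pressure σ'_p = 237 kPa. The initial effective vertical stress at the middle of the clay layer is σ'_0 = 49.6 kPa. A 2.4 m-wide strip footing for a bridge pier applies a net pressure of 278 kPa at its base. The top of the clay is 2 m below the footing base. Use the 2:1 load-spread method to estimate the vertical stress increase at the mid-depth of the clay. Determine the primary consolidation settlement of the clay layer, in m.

Mid-depth of clay below the footing base: z = 2 + 2.9/2 = 3.45 m.
Stress increase at mid-clay by the 2:1 spreading method:
Δσ = qB/(B+z) = 278×2.4/(2.4+3.45) = 114.05 kPa
Final effective stress: σ'_f = 49.6 + 114.05 = 163.65 kPa.
σ'_f = 163.65 ≤ σ'_p = 237 kPa, so the clay remains overconsolidated and only the recompression index applies:
S_c = C_r·H/(1+e₀)·log₁₀(σ'_f/σ'_0) = 0.052×2.9/1.71×log₁₀(163.65/49.6)
    = 0.088187 × 0.51843 = 0.04572 m

S_c ≈ 0.0457 m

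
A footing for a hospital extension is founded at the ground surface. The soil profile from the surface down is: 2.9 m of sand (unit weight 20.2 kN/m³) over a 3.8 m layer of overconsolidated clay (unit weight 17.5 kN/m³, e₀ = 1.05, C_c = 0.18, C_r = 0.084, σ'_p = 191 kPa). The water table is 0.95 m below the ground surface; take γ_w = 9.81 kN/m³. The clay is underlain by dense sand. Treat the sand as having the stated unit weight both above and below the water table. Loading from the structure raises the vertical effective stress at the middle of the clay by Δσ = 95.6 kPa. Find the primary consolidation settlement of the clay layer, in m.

Mid-depth of clay below the ground surface: z = 2.9 + 3.8/2 = 4.8 m.
Total vertical stress at mid-clay: σ_v = 20.2×2.9 + 17.5×1.9 = 91.83 kPa.
Pore pressure: u = 9.81×(4.8 − 0.95) = 37.769 kPa.
Initial effective stress: σ'_0 = σ_v − u = 91.83 − 37.769 = 54.061 kPa.
Final effective stress: σ'_f = 54.061 + 95.6 = 149.66 kPa.
σ'_f = 149.66 ≤ σ'_p = 191 kPa, so the clay remains overconsolidated and only the recompression index applies:
S_c = C_r·H/(1+e₀)·log₁₀(σ'_f/σ'_0) = 0.084×3.8/2.05×log₁₀(149.66/54.061)
    = 0.15571 × 0.44222 = 0.06886 m

S_c ≈ 0.0689 m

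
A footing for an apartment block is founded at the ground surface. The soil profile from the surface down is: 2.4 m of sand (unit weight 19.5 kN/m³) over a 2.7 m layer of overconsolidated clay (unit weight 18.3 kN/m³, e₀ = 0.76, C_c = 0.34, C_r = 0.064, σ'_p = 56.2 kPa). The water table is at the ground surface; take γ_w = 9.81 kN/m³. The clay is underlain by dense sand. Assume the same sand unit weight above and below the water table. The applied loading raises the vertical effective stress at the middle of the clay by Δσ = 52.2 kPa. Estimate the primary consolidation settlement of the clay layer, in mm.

S_c ≈ 119 mm

Mid-depth of clay below the ground surface: z = 2.4 + 2.7/2 = 3.75 m.
Total vertical stress at mid-clay: σ_v = 19.5×2.4 + 18.3×1.35 = 71.505 kPa.
Pore pressure: u = 9.81×(3.75 − 0) = 36.788 kPa.
Initial effective stress: σ'_0 = σ_v − u = 71.505 − 36.788 = 34.717 kPa.
Final effective stress: σ'_f = 34.717 + 52.2 = 86.917 kPa.
σ'_f = 86.917 > σ'_p = 56.2 kPa, so the stress path crosses the preconsolidation pressure — recompression up to σ'_p, then virgin compression beyond:
S_c = H/(1+e₀)·[C_r·log₁₀(σ'_p/σ'_0) + C_c·log₁₀(σ'_f/σ'_p)]
    = 2.7/1.76 × [0.064×log₁₀(56.2/34.717) + 0.34×log₁₀(86.917/56.2)]
    = 1.5341 × [0.013388 + 0.064385] = 0.1193 m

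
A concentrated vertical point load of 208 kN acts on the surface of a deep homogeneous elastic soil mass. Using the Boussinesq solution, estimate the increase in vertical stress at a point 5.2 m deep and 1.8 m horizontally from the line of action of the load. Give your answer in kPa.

Δσ_z ≈ 2.77 kPa

Boussinesq vertical stress below a point load on an elastic half-space:
Δσ_z = 3P/(2πz²) · [1 + (r/z)²]^(−5/2)
r/z = 1.8/5.2 = 0.34615; [1+(r/z)²]^(−5/2) = 0.75358.
Δσ_z = 3×208/(2π×5.2²) × 0.75358 = 3.6728 × 0.75358 = 2.768 kPa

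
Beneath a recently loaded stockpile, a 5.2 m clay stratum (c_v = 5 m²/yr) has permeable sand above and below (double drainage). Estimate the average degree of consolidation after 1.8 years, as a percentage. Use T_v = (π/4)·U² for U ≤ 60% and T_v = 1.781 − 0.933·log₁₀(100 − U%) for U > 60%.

Drainage path length: H_d = H/2 = 2.6 m (double drainage).
T_v = c_v·t/H_d² = 5×1.8/2.6² = 1.3314.
T_v = 1.3314 corresponds to the U > 60% branch:
U = 1 − 10^((1.781 − T_v)/0.933)/100 = 0.9697

U ≈ 97 %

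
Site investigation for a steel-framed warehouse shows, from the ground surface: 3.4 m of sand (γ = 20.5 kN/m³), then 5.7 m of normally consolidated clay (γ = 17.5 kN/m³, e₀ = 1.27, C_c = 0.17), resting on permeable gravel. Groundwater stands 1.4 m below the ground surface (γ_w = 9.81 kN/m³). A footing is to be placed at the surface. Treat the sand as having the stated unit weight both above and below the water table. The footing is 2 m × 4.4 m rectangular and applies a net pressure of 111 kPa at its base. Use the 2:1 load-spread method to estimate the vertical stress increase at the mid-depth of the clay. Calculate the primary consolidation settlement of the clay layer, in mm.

Mid-depth of clay below the ground surface: z = 3.4 + 5.7/2 = 6.25 m.
Total vertical stress at mid-clay: σ_v = 20.5×3.4 + 17.5×2.85 = 119.58 kPa.
Pore pressure: u = 9.81×(6.25 − 1.4) = 47.578 kPa.
Initial effective stress: σ'_0 = σ_v − u = 119.58 − 47.578 = 72.002 kPa.
Stress increase at mid-clay by the 2:1 spreading method:
Δσ = qBL/((B+z)(L+z)) = 111×2×4.4/((2+6.25)(4.4+6.25)) = 11.117 kPa
Final effective stress: σ'_f = σ'_0 + Δσ = 72.002 + 11.117 = 83.119 kPa.
Normally consolidated clay, so the full stress increment lies on the virgin compression line:
S_c = C_c·H/(1+e₀)·log₁₀(σ'_f/σ'_0) = 0.17×5.7/(1+1.27)×log₁₀(83.119/72.002)
    = 0.42687 × 0.062356 = 0.02662 m

S_c ≈ 26.6 mm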